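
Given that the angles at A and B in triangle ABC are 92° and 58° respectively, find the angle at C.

By the triangle angle sum property, the three interior angles of any triangle add up to 180°.
We know angle A = 92° and angle B = 58°, so their sum is 150°.
Therefore angle C = 180° - 150° = 30°.

30 degrees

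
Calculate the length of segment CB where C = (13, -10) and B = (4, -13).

d = sqrt((-9)^2 + (-3)^2) = sqrt(90) = 3*sqrt(10)

3*sqrt(10)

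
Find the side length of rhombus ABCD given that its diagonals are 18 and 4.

In a rhombus, the diagonals bisect each other perpendicularly, creating four congruent right triangles.
Each triangle has legs 9 (half of 18) and 2 (half of 4).
The hypotenuse of each right triangle is a side of the rhombus:
side = sqrt(9^2 + 2^2) = sqrt(85)

sqrt(85)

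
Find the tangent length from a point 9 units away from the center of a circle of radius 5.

The tangent, radius, and line from the external point to the center form a right triangle.
The right angle is where the tangent meets the radius.
By the Pythagorean theorem: tangent² + 5² = 9²
tangent² = 81 - 25 = 56
tangent = 2*sqrt(14)

2*sqrt(14)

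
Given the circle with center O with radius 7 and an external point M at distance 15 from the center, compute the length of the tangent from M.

Let T be the point of tangency. Then OT ⊥ MT (radius ⊥ tangent).
In right triangle OTM: OM² = OT² + MT²
15² = 7² + MT²
MT² = 176, MT = 4*sqrt(11)

4*sqrt(11)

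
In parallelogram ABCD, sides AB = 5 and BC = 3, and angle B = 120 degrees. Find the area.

Area = 5 * 3 * sin(120°) = 15 * sqrt(3)/2 = 15*sqrt(3)/2

15*sqrt(3)/2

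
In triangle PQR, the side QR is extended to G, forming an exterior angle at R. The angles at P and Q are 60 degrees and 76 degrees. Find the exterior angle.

The interior angle at R is 180 - 60 - 76 = 44 degrees.
The exterior angle and interior angle at R are supplementary:
Exterior angle = 180 - 44 = 136 degrees.

136 degrees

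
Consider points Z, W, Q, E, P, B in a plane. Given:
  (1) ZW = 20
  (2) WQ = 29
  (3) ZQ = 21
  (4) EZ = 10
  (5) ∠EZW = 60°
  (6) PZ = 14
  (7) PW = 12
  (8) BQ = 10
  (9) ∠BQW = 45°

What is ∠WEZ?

Step 1: By the law of cosines on triangle EZW: EW² = 10² + 20² − 2·10·20·cos(60°) = 300, so EW = 10·√3.
Step 2: By the inverse law of cosines on triangle WEZ: cos(∠WEZ) = ((10·√3)² + 10² − 20²) / (2·10·√3·10) = 0/346.41 = 0, so ∠WEZ = 90°.

Therefore, the measure of angle ∠WEZ = 90°.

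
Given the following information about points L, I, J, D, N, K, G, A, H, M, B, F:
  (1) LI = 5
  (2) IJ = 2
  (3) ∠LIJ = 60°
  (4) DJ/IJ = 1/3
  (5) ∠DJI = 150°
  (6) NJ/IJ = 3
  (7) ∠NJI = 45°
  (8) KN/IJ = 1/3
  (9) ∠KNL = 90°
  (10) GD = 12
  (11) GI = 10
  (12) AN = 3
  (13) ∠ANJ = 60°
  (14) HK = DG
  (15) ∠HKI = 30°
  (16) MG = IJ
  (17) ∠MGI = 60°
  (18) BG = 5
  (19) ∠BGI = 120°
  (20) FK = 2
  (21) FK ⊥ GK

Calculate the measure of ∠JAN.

From the given relations: NJ = 3·IJ = 3·2 = 6.
Step 1: By the law of cosines on triangle ANJ: AJ² = 3² + 6² − 2·3·6·cos(60°) = 27, so AJ = 3·√3.
Step 2: By the inverse law of cosines on triangle JAN: cos(∠JAN) = ((3·√3)² + 3² − 6²) / (2·3·√3·3) = 0/31.18 = 0, so ∠JAN = 90°.

Therefore, the measure of angle ∠JAN = 90°.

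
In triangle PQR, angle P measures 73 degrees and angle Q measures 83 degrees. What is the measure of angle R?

angle R = 180 - 73 - 83 = 24 degrees.

24 degrees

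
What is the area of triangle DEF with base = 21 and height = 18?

A triangle's area is half the area of a rectangle with the same base and height.
Area = (1/2) * 21 * 18 = 189.

189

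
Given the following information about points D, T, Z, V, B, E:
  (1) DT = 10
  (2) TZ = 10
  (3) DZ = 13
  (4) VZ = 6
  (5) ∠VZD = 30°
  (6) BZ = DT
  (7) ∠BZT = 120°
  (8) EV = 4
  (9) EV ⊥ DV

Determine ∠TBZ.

From the given relations: BZ = DT = 10.
Step 1: By the law of cosines on triangle BZT: BT² = 10² + 10² − 2·10·10·cos(120°) = 300, so BT = 10·√3.
Step 2: By the inverse law of cosines on triangle TBZ: cos(∠TBZ) = ((10·√3)² + 10² − 10²) / (2·10·√3·10) = 300/346.41 = 0.866, so ∠TBZ = 30°.

Therefore, the measure of angle ∠TBZ = 30°.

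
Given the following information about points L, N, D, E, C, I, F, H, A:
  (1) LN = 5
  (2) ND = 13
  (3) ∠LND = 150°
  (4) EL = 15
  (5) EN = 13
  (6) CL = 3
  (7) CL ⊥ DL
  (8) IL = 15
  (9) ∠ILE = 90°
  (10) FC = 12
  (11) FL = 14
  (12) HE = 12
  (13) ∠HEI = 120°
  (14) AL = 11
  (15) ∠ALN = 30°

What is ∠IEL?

Step 1: By the law of cosines on triangle ELI: EI² = 15² + 15² − 2·15·15·cos(90°) = 450, so EI = 15·√2.
Step 2: By the inverse law of cosines on triangle IEL: cos(∠IEL) = ((15·√2)² + 15² − 15²) / (2·15·√2·15) = 450/636.4 = 0.7071, so ∠IEL = 45°.

Therefore, the measure of angle ∠IEL = 45°.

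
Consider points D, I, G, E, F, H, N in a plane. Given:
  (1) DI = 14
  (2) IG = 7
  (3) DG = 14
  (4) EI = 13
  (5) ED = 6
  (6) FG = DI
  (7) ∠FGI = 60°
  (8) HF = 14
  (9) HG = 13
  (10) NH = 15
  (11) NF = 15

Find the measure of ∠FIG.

From the given relations: FG = DI = 14.
Step 1: By the law of cosines on triangle IGF: IF² = 7² + 14² − 2·7·14·cos(60°) = 147, so IF = 7·√3.
Step 2: By the inverse law of cosines on triangle FIG: cos(∠FIG) = ((7·√3)² + 7² − 14²) / (2·7·√3·7) = 0/169.74 = 0, so ∠FIG = 90°.

Therefore, the measure of angle ∠FIG = 90°.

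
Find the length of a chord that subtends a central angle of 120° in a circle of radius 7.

Chord = 2(7) sin(60°) = 7*sqrt(3)

7*sqrt(3)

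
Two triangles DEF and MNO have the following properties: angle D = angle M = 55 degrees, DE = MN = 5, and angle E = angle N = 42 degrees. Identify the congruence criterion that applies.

The given information provides:
angle D = angle M = 55 degrees, DE = MN = 5, and angle E = angle N = 42 degrees
This matches the ASA congruence theorem.
Two pairs of corresponding angles and the included side are equal (Angle-Side-Angle).

ASA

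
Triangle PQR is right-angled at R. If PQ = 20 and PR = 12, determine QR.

Rearranging the Pythagorean theorem to solve for the unknown leg:
leg^2 = hypotenuse^2 - known_leg^2 = 400 - 144 = 256
leg = sqrt(256) = 16.

16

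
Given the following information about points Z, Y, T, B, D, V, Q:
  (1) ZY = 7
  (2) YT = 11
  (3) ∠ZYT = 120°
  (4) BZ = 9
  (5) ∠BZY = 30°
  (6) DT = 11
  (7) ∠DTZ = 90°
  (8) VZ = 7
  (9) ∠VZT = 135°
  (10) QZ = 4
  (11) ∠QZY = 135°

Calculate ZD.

Step 1: By the law of cosines on triangle ZYT: ZT² = 7² + 11² − 2·7·11·cos(120°) = 247, so ZT ≈ 15.72.
Step 2: By the law of cosines on triangle ZTD: ZD² = 15.72² + 11² − 2·15.72·11·cos(90°) = 368, so ZD = 4·√23.

Therefore, the length of ZD = 4·√23.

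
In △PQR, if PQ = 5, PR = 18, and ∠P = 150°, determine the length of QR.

When two sides and the included angle are known, the law of cosines gives the third side.
c^2 = a^2 + b^2 - 2ab cos(C) generalizes the Pythagorean theorem to non-right triangles.
Here: QR^2 = 25 + 324 - 180*(-sqrt(3)/2) = 90*sqrt(3) + 349
QR = sqrt(90*sqrt(3) + 349)

sqrt(90*sqrt(3) + 349)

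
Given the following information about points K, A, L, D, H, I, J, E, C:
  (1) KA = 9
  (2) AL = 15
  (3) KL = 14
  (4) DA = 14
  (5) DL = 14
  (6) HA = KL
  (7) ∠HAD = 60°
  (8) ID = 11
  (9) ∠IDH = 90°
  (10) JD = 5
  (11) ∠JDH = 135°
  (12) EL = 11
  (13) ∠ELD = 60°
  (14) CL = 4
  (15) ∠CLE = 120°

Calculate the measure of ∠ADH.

From the given relations: HA = KL = 14.
Step 1: By the law of cosines on triangle DAH: DH² = 14² + 14² − 2·14·14·cos(60°) = 196, so DH = 14.
Step 2: By the inverse law of cosines on triangle ADH: cos(∠ADH) = (14² + 14² − 14²) / (2·14·14) = 196/392 = 0.5, so ∠ADH = 60°.

Therefore, the measure of angle ∠ADH = 60°.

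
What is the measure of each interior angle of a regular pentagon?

Each interior angle of a regular n-gon is (n - 2) * 180 / n.
For n = 5: (5 - 2) * 180 / 5 = 540/5 = 108 degrees.

108 degrees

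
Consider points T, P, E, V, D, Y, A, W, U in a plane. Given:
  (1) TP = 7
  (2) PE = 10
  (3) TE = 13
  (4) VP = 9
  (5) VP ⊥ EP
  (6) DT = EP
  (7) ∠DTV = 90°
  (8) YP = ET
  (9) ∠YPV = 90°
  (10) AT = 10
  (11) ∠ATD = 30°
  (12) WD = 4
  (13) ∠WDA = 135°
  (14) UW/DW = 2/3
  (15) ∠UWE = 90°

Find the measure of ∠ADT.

From the given relations: DT = EP = 10.
Step 1: By the law of cosines on triangle DTA: DA² = 10² + 10² − 2·10·10·cos(30°) = 26.79, so DA ≈ 5.18.
Step 2: By the inverse law of cosines on triangle ADT: cos(∠ADT) = (5.18² + 10² − 10²) / (2·5.18·10) = 26.79/103.53 = 0.2588, so ∠ADT = 75°.

Therefore, the measure of angle ∠ADT = 75°.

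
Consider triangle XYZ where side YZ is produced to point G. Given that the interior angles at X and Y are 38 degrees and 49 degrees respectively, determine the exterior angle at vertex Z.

By the exterior angle theorem, an exterior angle of a triangle equals the sum of the two remote interior angles.
Exterior angle = angle X + angle Y
Exterior angle = 38 + 49 = 87 degrees

87 degrees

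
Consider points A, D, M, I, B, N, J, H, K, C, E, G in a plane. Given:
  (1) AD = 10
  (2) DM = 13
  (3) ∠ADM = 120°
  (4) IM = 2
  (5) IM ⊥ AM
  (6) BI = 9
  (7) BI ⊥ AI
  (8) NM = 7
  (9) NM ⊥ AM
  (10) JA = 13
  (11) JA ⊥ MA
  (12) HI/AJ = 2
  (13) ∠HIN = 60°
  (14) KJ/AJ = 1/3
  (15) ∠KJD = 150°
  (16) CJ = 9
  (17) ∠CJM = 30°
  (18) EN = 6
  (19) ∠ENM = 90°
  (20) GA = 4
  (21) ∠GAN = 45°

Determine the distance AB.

Step 1: By the law of cosines on triangle ADM: AM² = 10² + 13² − 2·10·13·cos(120°) = 399, so AM ≈ 19.97.
Step 2: By the law of cosines on triangle AMI: AI² = 19.97² + 2² − 2·19.97·2·cos(90°) = 403, so AI ≈ 20.07.
Step 3: By the law of cosines on triangle AIB: AB² = 20.07² + 9² − 2·20.07·9·cos(90°) = 484, so AB = 22.

Therefore, the length of AB = 22.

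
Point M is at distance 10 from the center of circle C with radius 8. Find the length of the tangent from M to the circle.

tangent = √(d² - r²) = √(10² - 8²) = √(100 - 64) = √36 = 6

6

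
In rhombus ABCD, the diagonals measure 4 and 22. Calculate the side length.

In a rhombus, the diagonals bisect each other perpendicularly, creating four congruent right triangles.
Each triangle has legs 2 (half of 4) and 11 (half of 22).
The hypotenuse of each right triangle is a side of the rhombus:
side = sqrt(2^2 + 11^2) = sqrt(125) = 5*sqrt(5)

5*sqrt(5)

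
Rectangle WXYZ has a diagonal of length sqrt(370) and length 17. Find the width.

b = sqrt(d^2 - a^2) = sqrt(370 - 289) = sqrt(81) = 9

9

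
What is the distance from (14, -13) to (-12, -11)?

d = sqrt((-26)^2 + (2)^2) = sqrt(680) = 2*sqrt(170)

2*sqrt(170)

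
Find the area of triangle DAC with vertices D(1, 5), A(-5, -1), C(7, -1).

The Shoelace formula computes the area from vertex coordinates by summing cross products.
For vertices (1,5), (-5,-1), (7,-1):
Signed sum = 1*-1 - -5*5 + -5*-1 - 7*-1 + 7*5 - 1*-1
= 24 + 12 + 36 = 72
Area = (1/2)|72| = 36.

36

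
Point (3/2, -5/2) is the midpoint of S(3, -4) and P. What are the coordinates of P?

Using the midpoint formula: M = ((x1 + x2)/2, (y1 + y2)/2)
We know M = (3/2, -5/2) and S = (3, -4)
For x: 3/2 = (3 + x2)/2, so x2 = 2*3/2 - 3 = 0
For y: -5/2 = (-4 + y2)/2, so y2 = 2*-5/2 - -4 = -1
P = (0, -1)

(0, -1)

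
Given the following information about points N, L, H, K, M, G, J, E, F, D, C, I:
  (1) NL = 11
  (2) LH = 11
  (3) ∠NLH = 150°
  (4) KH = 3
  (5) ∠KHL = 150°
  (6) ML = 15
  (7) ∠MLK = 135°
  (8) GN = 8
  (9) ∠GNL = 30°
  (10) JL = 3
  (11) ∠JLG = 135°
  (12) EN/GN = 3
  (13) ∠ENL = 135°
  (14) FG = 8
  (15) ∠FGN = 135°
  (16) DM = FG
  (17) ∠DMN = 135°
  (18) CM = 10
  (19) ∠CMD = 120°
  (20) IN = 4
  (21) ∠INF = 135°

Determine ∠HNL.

Step 1: By the law of cosines on triangle NLH: NH² = 11² + 11² − 2·11·11·cos(150°) = 451.58, so NH ≈ 21.25.
Step 2: By the inverse law of cosines on triangle HNL: cos(∠HNL) = (21.25² + 11² − 11²) / (2·21.25·11) = 451.58/467.51 = 0.9659, so ∠HNL = 15°.

Therefore, the measure of angle ∠HNL = 15°.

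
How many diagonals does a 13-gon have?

The number of diagonals in an n-gon is n(n - 3)/2.
For n = 13: 13(13 - 3)/2 = 13 × 10 / 2 = 65.

65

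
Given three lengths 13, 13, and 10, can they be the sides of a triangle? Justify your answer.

Sort the sides: 10, 13, 13.
It suffices to check that the sum of the two smallest exceeds the largest:
10 + 13 = 23 > 13. ✓
Yes, a valid triangle can be formed.

Yes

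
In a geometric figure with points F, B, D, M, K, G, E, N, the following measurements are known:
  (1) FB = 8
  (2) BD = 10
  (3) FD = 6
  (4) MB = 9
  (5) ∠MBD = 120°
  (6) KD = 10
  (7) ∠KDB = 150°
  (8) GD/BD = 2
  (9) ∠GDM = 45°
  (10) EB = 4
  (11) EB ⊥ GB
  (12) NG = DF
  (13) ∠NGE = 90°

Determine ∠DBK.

Step 1: By the law of cosines on triangle BDK: BK² = 10² + 10² − 2·10·10·cos(150°) = 373.21, so BK ≈ 19.32.
Step 2: By the inverse law of cosines on triangle DBK: cos(∠DBK) = (10² + 19.32² − 10²) / (2·10·19.32) = 373.21/386.37 = 0.9659, so ∠DBK = 15°.

Therefore, the measure of angle ∠DBK = 15°.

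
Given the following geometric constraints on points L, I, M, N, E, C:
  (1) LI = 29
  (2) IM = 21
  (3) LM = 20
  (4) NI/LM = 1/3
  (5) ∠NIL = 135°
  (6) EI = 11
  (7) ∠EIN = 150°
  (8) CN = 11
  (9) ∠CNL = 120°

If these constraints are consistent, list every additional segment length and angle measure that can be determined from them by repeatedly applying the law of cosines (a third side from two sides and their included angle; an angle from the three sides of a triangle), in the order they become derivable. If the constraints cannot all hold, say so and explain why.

The constraints are consistent. Derivable facts, in order:
After 1 step:
- LN ≈ 34.04
- NE ≈ 17.1
- ∠ILM = 46.4°
- ∠IML = 90°
- ∠LIM = 43.6°
After 2 steps:
- LC ≈ 40.67
- ∠ENI = 18.76°
- ∠IEN = 11.24°
- ∠ILN = 7.96°
- ∠INL = 37.04°
After 3 steps:
- ∠CLN = 13.55°
- ∠LCN = 46.45°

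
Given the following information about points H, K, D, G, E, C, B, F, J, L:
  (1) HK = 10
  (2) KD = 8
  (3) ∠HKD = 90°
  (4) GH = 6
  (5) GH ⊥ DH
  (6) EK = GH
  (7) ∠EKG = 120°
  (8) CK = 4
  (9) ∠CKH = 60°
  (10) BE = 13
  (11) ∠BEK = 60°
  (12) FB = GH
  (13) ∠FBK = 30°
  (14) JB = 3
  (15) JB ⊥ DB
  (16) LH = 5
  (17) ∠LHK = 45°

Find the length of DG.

Step 1: By the law of cosines on triangle DKH: DH² = 8² + 10² − 2·8·10·cos(90°) = 164, so DH = 2·√41.
Step 2: By the law of cosines on triangle DHG: DG² = (2·√41)² + 6² − 2·2·√41·6·cos(90°) = 200, so DG = 10·√2.

Therefore, the length of DG = 10·√2.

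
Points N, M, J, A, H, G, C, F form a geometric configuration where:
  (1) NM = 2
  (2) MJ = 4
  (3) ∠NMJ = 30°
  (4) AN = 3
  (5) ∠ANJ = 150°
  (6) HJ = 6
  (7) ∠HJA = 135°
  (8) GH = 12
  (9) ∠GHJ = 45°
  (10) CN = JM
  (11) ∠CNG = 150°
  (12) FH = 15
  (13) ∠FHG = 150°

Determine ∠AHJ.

Step 1: By the law of cosines on triangle JMN: JN² = 4² + 2² − 2·4·2·cos(30°) = 6.14, so JN ≈ 2.48.
Step 2: By the law of cosines on triangle JNA: JA² = 2.48² + 3² − 2·2.48·3·cos(150°) = 28.02, so JA ≈ 5.29.
Step 3: By the law of cosines on triangle HJA: HA² = 6² + 5.29² − 2·6·5.29·cos(135°) = 108.94, so HA ≈ 10.44.
Step 4: By the inverse law of cosines on triangle AHJ: cos(∠AHJ) = (10.44² + 6² − 5.29²) / (2·10.44·6) = 116.92/125.25 = 0.9335, so ∠AHJ = 21.02°.

Therefore, the measure of angle ∠AHJ = 21.02°.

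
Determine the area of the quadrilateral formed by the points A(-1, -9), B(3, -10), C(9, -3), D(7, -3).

Using the Shoelace formula for a quadrilateral (vertices in order):
Area = (1/2)|sum of (x_i * y_(i+1) - x_(i+1) * y_i)|
Terms: (-1*-10 - 3*-9) = 37, (3*-3 - 9*-10) = 81, (9*-3 - 7*-3) = -6, (7*-9 - -1*-3) = -66
Sum = 46
Area = (1/2)(46) = 23

23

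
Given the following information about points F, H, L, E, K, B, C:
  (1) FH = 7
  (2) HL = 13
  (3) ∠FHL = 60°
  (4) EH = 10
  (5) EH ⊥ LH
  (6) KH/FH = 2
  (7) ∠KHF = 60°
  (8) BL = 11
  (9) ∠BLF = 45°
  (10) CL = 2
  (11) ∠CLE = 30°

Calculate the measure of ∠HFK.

From the given relations: KH = 2·FH = 2·7 = 14.
Step 1: By the law of cosines on triangle FHK: FK² = 7² + 14² − 2·7·14·cos(60°) = 147, so FK = 7·√3.
Step 2: By the inverse law of cosines on triangle HFK: cos(∠HFK) = (7² + (7·√3)² − 14²) / (2·7·7·√3) = 0/169.74 = 0, so ∠HFK = 90°.

Therefore, the measure of angle ∠HFK = 90°.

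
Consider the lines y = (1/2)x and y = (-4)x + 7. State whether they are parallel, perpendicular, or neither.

Slope of line 1: m1 = 1/2
Slope of line 2: m2 = -4
m1 != m2 and m1*m2 = -2 != -1. Neither.

Neither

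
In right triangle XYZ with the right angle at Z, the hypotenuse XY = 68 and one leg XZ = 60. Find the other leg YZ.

By the Pythagorean theorem: YZ^2 = XY^2 - XZ^2
YZ^2 = 68^2 - 60^2 = 4624 - 3600 = 1024
YZ = sqrt(1024) = 32

32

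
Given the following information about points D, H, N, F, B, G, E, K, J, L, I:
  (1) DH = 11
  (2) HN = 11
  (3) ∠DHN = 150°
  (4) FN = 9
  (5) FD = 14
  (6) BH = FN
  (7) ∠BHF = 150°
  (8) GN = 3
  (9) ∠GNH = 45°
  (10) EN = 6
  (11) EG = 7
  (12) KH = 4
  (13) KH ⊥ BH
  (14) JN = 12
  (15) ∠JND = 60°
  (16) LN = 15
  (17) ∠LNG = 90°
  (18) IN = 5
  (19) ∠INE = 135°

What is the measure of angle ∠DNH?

Step 1: By the law of cosines on triangle NHD: ND² = 11² + 11² − 2·11·11·cos(150°) = 451.58, so ND ≈ 21.25.
Step 2: By the inverse law of cosines on triangle DNH: cos(∠DNH) = (21.25² + 11² − 11²) / (2·21.25·11) = 451.58/467.51 = 0.9659, so ∠DNH = 15°.

Therefore, the measure of angle ∠DNH = 15°.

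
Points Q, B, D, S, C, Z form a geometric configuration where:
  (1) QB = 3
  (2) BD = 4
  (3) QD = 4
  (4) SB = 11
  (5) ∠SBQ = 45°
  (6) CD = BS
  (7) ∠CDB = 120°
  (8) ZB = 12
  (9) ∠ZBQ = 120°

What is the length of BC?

From the given relations: CD = BS = 11.
Step 1: By the law of cosines on triangle BDC: BC² = 4² + 11² − 2·4·11·cos(120°) = 181, so BC = √181.

Therefore, the length of BC = √181.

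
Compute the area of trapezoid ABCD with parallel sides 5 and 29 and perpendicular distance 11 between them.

Area = (5 + 29) * 11 / 2 = 374 / 2 = 187

187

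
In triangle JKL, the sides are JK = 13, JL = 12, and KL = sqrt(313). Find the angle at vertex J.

cos(J) = (13² + 12² - (sqrt(313))²) / (2 × 13 × 12) = 0, so J = arccos(0) = 90°.

90°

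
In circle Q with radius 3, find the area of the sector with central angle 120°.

The full circle has area πr² = π(3)² = 9*pi.
The sector covers 120° out of 360°, a fraction of 1/3.
Sector area = 9*pi × 1/3 = 3*pi.

3*pi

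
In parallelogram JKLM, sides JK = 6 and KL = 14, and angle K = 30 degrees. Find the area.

Area = 6 * 14 * sin(30°) = 84 * 1/2 = 42

42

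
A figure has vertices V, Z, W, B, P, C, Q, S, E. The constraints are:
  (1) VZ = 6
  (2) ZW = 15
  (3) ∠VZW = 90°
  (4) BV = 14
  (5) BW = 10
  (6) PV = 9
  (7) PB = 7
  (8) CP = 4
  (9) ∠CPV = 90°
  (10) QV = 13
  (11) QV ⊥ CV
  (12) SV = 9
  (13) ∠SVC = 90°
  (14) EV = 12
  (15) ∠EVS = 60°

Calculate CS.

Step 1: By the law of cosines on triangle CPV: CV² = 4² + 9² − 2·4·9·cos(90°) = 97, so CV = √97.
Step 2: By the law of cosines on triangle CVS: CS² = √97² + 9² − 2·√97·9·cos(90°) = 178, so CS = √178.

Therefore, the length of CS = √178.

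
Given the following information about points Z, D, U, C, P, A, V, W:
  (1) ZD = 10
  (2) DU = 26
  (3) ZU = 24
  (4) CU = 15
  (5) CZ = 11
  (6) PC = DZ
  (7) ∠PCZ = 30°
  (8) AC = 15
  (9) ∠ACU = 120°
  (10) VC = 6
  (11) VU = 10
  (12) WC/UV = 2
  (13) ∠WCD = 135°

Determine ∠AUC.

Step 1: By the law of cosines on triangle UCA: UA² = 15² + 15² − 2·15·15·cos(120°) = 675, so UA = 15·√3.
Step 2: By the inverse law of cosines on triangle AUC: cos(∠AUC) = ((15·√3)² + 15² − 15²) / (2·15·√3·15) = 675/779.42 = 0.866, so ∠AUC = 30°.

Therefore, the measure of angle ∠AUC = 30°.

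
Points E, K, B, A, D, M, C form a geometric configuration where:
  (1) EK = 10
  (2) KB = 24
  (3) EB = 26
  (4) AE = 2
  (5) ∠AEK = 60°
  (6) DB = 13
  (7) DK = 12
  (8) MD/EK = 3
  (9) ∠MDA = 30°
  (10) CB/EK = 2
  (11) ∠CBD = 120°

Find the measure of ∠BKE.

Step 1: By the inverse law of cosines on triangle BKE: cos(∠BKE) = (24² + 10² − 26²) / (2·24·10) = 0/480 = 0, so ∠BKE = 90°.

Therefore, the measure of angle ∠BKE = 90°.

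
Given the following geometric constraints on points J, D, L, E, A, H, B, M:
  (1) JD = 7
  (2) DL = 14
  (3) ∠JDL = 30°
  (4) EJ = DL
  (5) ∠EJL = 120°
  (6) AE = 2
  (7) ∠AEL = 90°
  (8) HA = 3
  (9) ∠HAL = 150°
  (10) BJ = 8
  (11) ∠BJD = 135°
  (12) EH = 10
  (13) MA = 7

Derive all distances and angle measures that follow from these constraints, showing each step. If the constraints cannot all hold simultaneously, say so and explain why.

These constraints are not satisfiable: by the triangle inequality in triangle AEH, (6) AE = 2 and (8) HA = 3 force EH ≤ 2 + 3 = 5, but (12) says EH = 10. No planar figure meets all of them, so nothing further can be derived.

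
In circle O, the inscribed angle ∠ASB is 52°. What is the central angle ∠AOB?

Central angle = 2 × 52° = 104° (inscribed angle theorem).

104°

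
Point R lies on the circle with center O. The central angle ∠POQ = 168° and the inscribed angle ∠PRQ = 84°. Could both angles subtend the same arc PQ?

By the inscribed angle theorem, if both angles subtend the same arc, the inscribed angle must be half the central angle.
Half of 168° = 84°, which equals the given inscribed angle of 84°.
Therefore, yes, they correspond to the same arc.

Yes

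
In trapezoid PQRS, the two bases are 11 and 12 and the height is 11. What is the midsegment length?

The midsegment of a trapezoid = (base1 + base2) / 2
midsegment = (11 + 12) / 2
midsegment = 23 / 2
midsegment = 23/2

23/2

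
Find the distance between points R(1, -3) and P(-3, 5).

d = sqrt((-4)^2 + (8)^2) = sqrt(80) = 4*sqrt(5)

4*sqrt(5)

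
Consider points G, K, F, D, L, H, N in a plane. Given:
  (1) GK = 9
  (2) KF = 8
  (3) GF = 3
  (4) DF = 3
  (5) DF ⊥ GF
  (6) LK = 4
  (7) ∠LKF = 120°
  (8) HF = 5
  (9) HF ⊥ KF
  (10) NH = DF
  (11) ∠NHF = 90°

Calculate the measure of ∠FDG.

Step 1: By the law of cosines on triangle DFG: DG² = 3² + 3² − 2·3·3·cos(90°) = 18, so DG = 3·√2.
Step 2: By the inverse law of cosines on triangle FDG: cos(∠FDG) = (3² + (3·√2)² − 3²) / (2·3·3·√2) = 18/25.46 = 0.7071, so ∠FDG = 45°.

Therefore, the measure of angle ∠FDG = 45°.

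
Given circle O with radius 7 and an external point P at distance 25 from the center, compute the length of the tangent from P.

The tangent, radius, and line from the external point to the center form a right triangle.
The right angle is where the tangent meets the radius.
By the Pythagorean theorem: tangent² + 7² = 25²
tangent² = 625 - 49 = 576
tangent = 24

24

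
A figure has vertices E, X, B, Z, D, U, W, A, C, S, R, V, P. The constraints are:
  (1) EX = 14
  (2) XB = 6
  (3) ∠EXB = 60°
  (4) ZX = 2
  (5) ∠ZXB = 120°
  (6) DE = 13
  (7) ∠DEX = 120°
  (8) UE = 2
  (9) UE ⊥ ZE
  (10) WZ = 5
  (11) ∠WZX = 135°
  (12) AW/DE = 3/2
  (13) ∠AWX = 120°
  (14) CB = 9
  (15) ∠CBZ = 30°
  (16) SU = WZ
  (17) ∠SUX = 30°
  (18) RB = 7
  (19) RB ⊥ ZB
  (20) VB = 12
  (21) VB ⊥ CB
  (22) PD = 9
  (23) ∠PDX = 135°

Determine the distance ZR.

Step 1: By the law of cosines on triangle ZXB: ZB² = 2² + 6² − 2·2·6·cos(120°) = 52, so ZB = 2·√13.
Step 2: By the law of cosines on triangle ZBR: ZR² = (2·√13)² + 7² − 2·2·√13·7·cos(90°) = 101, so ZR = √101.

Therefore, the length of ZR = √101.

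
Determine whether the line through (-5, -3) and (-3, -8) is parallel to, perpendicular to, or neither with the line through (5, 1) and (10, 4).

Slope of line 1: m1 = (-8 - -3)/(-3 - -5) = -5/2 = -5/2
Slope of line 2: m2 = (4 - 1)/(10 - 5) = 3/5 = 3/5
m1 != m2 (-5/2 != 3/5), so not parallel.
m1 * m2 = (-5/2) * (3/5) = -3/2 != -1, so not perpendicular.
The lines are neither parallel nor perpendicular.

Neither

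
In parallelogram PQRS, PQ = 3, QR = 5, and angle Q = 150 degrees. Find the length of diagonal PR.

The diagonal of a parallelogram can be found by treating two adjacent sides and the diagonal as a triangle.
Applying the law of cosines with sides 3, 5 and included angle 150°:
d^2 = 9 + 25 - 30*cos(150°) = 15*sqrt(3) + 34
d = sqrt(15*sqrt(3) + 34)

sqrt(15*sqrt(3) + 34)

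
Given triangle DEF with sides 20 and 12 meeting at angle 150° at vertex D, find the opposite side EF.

When two sides and the included angle are known, the law of cosines gives the third side.
c^2 = a^2 + b^2 - 2ab cos(C) generalizes the Pythagorean theorem to non-right triangles.
Here: EF^2 = 400 + 144 - 480*(-sqrt(3)/2) = 240*sqrt(3) + 544
EF = 4*sqrt(15*sqrt(3) + 34)

4*sqrt(15*sqrt(3) + 34)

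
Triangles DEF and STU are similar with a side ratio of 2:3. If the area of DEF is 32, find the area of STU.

The ratio of areas of similar triangles = (side ratio)^2.
Side ratio = 2:3, so area ratio = 4:9.
Area of STU / Area of DEF = 9/4
Area of STU = 32 * 9/4 = 72

72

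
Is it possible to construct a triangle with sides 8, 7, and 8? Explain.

Check all three triangle inequalities:
8 + 7 = 15 > 8 ✓
8 + 8 = 16 > 7 ✓
7 + 8 = 15 > 8 ✓
All conditions hold, so these sides form a valid triangle.

Yes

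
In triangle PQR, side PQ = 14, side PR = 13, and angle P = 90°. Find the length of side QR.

By the law of cosines: QR^2 = PQ^2 + PR^2 - 2*PQ*PR*cos(P)
QR^2 = 14^2 + 13^2 - 2*14*13*cos(90°)
QR^2 = 196 + 169 - 364*(0)
QR^2 = 365
QR = sqrt(365)

sqrt(365)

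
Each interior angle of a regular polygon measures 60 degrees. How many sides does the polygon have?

Exterior angle = 180 - 60 = 120. n = 360 / 120 = 3.

3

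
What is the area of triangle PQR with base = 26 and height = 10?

Area = (1/2)(26)(10) = 130

130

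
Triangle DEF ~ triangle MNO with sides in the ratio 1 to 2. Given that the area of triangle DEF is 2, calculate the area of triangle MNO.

Area ratio = (1/2)^2 = 1/4. Area of MNO = 2 * 4/1 = 8.

8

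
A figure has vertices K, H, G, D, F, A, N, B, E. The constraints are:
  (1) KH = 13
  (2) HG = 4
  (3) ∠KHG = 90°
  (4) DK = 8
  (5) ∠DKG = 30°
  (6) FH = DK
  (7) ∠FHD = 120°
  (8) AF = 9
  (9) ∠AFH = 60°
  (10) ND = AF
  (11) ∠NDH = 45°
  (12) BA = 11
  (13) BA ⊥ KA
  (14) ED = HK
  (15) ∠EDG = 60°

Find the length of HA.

From the given relations: FH = DK = 8.
Step 1: By the law of cosines on triangle HFA: HA² = 8² + 9² − 2·8·9·cos(60°) = 73, so HA = √73.

Therefore, the length of HA = √73.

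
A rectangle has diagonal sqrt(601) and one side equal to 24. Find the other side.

b = sqrt(d^2 - a^2) = sqrt(601 - 576) = sqrt(25) = 5

5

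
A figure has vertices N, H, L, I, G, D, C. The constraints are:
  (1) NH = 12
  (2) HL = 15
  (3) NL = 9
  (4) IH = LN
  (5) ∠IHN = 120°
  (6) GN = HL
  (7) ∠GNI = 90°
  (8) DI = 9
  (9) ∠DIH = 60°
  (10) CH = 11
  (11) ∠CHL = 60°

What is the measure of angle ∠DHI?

From the given relations: IH = LN = 9.
Step 1: By the law of cosines on triangle HID: HD² = 9² + 9² − 2·9·9·cos(60°) = 81, so HD = 9.
Step 2: By the inverse law of cosines on triangle DHI: cos(∠DHI) = (9² + 9² − 9²) / (2·9·9) = 81/162 = 0.5, so ∠DHI = 60°.

Therefore, the measure of angle ∠DHI = 60°.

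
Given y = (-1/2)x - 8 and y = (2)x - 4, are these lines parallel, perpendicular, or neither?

Slope of line 1: m1 = -1/2
Slope of line 2: m2 = 2
m1 * m2 = -1, so perpendicular.

Perpendicular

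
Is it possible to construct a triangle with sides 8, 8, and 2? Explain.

Sort the sides: 2, 8, 8.
It suffices to check that the sum of the two smallest exceeds the largest:
2 + 8 = 10 > 8. ✓
Yes, a valid triangle can be formed.

Yes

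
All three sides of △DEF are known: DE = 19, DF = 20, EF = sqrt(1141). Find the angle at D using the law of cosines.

By the inverse law of cosines: cos(D) = (DE² + DF² - EF²) / (2 × DE × DF)
cos(D) = (19² + 20² - (sqrt(1141))²) / (2 × 19 × 20)
cos(D) = (361 + 400 - (1141)) / 760
cos(D) = -1/2
D = arccos(-1/2) = 120°

120°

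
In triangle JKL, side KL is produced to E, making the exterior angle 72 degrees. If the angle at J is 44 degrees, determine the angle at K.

The exterior angle theorem states that an exterior angle equals the sum of the two non-adjacent interior angles.
So 72 = 44 + angle K, which gives angle K = 72 - 44 = 28 degrees.

28 degrees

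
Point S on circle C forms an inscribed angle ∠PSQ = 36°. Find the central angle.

Central angle = 2 × 36° = 72° (inscribed angle theorem).

72°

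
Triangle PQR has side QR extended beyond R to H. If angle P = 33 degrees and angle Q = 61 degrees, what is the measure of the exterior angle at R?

By the exterior angle theorem, an exterior angle of a triangle equals the sum of the two remote interior angles.
Exterior angle = angle P + angle Q
Exterior angle = 33 + 61 = 94 degrees

94 degrees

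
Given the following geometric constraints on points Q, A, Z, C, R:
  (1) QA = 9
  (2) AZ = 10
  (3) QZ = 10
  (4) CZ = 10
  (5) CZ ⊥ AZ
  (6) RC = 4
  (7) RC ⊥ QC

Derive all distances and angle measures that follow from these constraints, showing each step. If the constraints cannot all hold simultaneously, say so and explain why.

The constraints are consistent.

Step 1: From AZ = 10, ZC = 10, and ∠AZC = 90°, by the law of cosines:
  AC² = AZ² + ZC² - 2·AZ·ZC·cos(90°) = 100 + 100 - 0 = 200
  AC = 10·√2

Step 2: From QA = 9, QZ = 10, AZ = 10, by the inverse law of cosines:
  cos(∠AQZ) = (QA² + QZ² - AZ²) / (2·QA·QZ)
  ∠AQZ = 63.26°

Step 3: From AQ = 9, AZ = 10, QZ = 10, by the inverse law of cosines:
  cos(∠QAZ) = (AQ² + AZ² - QZ²) / (2·AQ·AZ)
  ∠QAZ = 63.26°

Step 4: From ZA = 10, ZQ = 10, AQ = 9, by the inverse law of cosines:
  cos(∠AZQ) = (ZA² + ZQ² - AQ²) / (2·ZA·ZQ)
  ∠AZQ = 53.49°

Step 5: From AC = 10·√2, AZ = 10, CZ = 10, by the inverse law of cosines:
  cos(∠CAZ) = (AC² + AZ² - CZ²) / (2·AC·AZ)
  ∠CAZ = 45°

Step 6: From CA = 10·√2, CZ = 10, AZ = 10, by the inverse law of cosines:
  cos(∠ACZ) = (CA² + CZ² - AZ²) / (2·CA·CZ)
  ∠ACZ = 45°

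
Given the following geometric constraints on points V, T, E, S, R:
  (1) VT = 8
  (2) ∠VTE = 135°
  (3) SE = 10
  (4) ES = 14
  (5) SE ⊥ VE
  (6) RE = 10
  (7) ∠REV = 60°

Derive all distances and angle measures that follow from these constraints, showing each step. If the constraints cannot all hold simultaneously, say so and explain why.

These constraints are not satisfiable: (3) SE = 10 and (4) ES = 14 assign two different lengths to the same segment. No planar figure meets all of them, so nothing further can be derived.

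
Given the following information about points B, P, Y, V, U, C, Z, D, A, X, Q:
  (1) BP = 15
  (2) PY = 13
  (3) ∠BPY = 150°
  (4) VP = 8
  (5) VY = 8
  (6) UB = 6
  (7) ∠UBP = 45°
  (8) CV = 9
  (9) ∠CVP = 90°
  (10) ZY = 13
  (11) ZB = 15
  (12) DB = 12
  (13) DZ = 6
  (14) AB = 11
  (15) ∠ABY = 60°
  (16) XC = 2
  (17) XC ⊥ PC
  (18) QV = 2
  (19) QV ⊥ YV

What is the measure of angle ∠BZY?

Step 1: By the law of cosines on triangle BPY: BY² = 15² + 13² − 2·15·13·cos(150°) = 731.75, so BY ≈ 27.05.
Step 2: By the inverse law of cosines on triangle BZY: cos(∠BZY) = (15² + 13² − 27.05²) / (2·15·13) = -337.75/390 = -0.866, so ∠BZY = 150°.

Therefore, the measure of angle ∠BZY = 150°.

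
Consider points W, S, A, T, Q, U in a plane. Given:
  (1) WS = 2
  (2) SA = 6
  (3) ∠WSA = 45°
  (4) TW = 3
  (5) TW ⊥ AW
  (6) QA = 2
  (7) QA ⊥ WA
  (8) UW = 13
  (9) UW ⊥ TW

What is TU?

Step 1: By the law of cosines on triangle TWU: TU² = 3² + 13² − 2·3·13·cos(90°) = 178, so TU = √178.

Therefore, the length of TU = √178.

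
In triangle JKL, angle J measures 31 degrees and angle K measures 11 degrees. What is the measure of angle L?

The interior angles sum to 180°: angle L = 180 - 31 - 11 = 138°.
The triangle is obtuse (angles 31°, 11°, 138°).

138 degrees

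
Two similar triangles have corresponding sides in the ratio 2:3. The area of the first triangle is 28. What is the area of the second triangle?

Area ratio = (2/3)^2 = 4/9. Area of the second triangle = 28 * 9/4 = 63.

63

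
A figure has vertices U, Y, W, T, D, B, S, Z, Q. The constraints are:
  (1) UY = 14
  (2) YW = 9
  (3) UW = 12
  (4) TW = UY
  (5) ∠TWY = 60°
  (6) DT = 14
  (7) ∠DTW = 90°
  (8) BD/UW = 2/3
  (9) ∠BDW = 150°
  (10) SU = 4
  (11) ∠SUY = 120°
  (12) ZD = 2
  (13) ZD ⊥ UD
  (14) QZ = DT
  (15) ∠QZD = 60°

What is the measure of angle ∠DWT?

From the given relations: TW = UY = 14.
Step 1: By the law of cosines on triangle WTD: WD² = 14² + 14² − 2·14·14·cos(90°) = 392, so WD = 14·√2.
Step 2: By the inverse law of cosines on triangle DWT: cos(∠DWT) = ((14·√2)² + 14² − 14²) / (2·14·√2·14) = 392/554.37 = 0.7071, so ∠DWT = 45°.

Therefore, the measure of angle ∠DWT = 45°.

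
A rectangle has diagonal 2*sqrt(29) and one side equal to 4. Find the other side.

Using the Pythagorean theorem: d^2 = a^2 + b^2
b^2 = d^2 - a^2
b^2 = 116 - 16
b^2 = 100
b = sqrt(100) = 10

10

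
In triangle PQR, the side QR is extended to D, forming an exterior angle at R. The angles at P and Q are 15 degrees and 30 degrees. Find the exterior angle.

The interior angle at R is 180 - 15 - 30 = 135 degrees.
The exterior angle and interior angle at R are supplementary:
Exterior angle = 180 - 135 = 45 degrees.

45 degrees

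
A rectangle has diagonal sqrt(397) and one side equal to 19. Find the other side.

The diagonal of a rectangle forms a right triangle with the two sides.
Rearranging the Pythagorean theorem: missing side = sqrt(d^2 - known^2).
= sqrt(397 - 361) = sqrt(36) = 6.

6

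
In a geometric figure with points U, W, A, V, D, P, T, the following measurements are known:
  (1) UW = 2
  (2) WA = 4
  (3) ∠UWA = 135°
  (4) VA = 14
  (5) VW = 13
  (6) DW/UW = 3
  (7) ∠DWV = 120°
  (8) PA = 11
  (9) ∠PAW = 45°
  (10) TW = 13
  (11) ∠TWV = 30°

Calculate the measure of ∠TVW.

Step 1: By the law of cosines on triangle VWT: VT² = 13² + 13² − 2·13·13·cos(30°) = 45.28, so VT ≈ 6.73.
Step 2: By the inverse law of cosines on triangle TVW: cos(∠TVW) = (6.73² + 13² − 13²) / (2·6.73·13) = 45.28/174.96 = 0.2588, so ∠TVW = 75°.

Therefore, the measure of angle ∠TVW = 75°.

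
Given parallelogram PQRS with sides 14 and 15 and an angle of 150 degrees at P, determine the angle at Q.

In a parallelogram, consecutive angles are supplementary (sum to 180°).
angle Q = 180 - angle P
angle Q = 180 - 150
angle Q = 30 degrees

30 degrees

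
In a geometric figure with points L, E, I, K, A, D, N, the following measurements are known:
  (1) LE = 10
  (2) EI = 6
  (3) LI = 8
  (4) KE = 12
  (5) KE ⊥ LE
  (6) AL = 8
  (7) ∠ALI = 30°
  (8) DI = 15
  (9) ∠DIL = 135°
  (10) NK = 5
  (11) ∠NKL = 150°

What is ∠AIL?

Step 1: By the law of cosines on triangle ILA: IA² = 8² + 8² − 2·8·8·cos(30°) = 17.15, so IA ≈ 4.14.
Step 2: By the inverse law of cosines on triangle AIL: cos(∠AIL) = (4.14² + 8² − 8²) / (2·4.14·8) = 17.15/66.26 = 0.2588, so ∠AIL = 75°.

Therefore, the measure of angle ∠AIL = 75°.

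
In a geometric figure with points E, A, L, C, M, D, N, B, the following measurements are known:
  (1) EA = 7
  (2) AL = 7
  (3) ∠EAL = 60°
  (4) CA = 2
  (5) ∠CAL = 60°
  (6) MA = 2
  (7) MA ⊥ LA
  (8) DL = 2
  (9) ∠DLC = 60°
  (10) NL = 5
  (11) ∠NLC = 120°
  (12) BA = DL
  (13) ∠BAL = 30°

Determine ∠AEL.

Step 1: By the law of cosines on triangle EAL: EL² = 7² + 7² − 2·7·7·cos(60°) = 49, so EL = 7.
Step 2: By the inverse law of cosines on triangle AEL: cos(∠AEL) = (7² + 7² − 7²) / (2·7·7) = 49/98 = 0.5, so ∠AEL = 60°.

Therefore, the measure of angle ∠AEL = 60°.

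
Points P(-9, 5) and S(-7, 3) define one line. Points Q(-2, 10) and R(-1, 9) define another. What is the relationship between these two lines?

Slope of line 1: m1 = (3 - 5)/(-7 - -9) = -2/2 = -1
Slope of line 2: m2 = (9 - 10)/(-1 - -2) = -1/1 = -1
Two lines are parallel if and only if they have equal slopes (or both are vertical).
Here m1 = m2 = -1, confirming the lines are parallel.

Parallel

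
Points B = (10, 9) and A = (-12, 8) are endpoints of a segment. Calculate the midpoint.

The midpoint is the average of the coordinates:
x: (10 + -12)/2 = -1
y: (9 + 8)/2 = 17/2
Midpoint = (-1, 17/2)

(-1, 17/2)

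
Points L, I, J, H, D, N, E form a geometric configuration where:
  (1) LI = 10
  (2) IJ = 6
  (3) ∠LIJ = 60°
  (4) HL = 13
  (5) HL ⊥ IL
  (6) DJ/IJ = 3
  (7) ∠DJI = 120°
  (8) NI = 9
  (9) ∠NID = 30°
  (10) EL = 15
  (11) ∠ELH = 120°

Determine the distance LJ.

Step 1: By the law of cosines on triangle LIJ: LJ² = 10² + 6² − 2·10·6·cos(60°) = 76, so LJ = 2·√19.

Therefore, the length of LJ = 2·√19.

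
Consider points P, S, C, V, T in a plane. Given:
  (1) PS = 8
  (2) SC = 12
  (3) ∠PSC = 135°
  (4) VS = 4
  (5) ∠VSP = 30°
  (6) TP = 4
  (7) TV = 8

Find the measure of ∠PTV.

Step 1: By the law of cosines on triangle PSV: PV² = 8² + 4² − 2·8·4·cos(30°) = 24.57, so PV ≈ 4.96.
Step 2: By the inverse law of cosines on triangle PTV: cos(∠PTV) = (4² + 8² − 4.96²) / (2·4·8) = 55.43/64 = 0.866, so ∠PTV = 30°.

Therefore, the measure of angle ∠PTV = 30°.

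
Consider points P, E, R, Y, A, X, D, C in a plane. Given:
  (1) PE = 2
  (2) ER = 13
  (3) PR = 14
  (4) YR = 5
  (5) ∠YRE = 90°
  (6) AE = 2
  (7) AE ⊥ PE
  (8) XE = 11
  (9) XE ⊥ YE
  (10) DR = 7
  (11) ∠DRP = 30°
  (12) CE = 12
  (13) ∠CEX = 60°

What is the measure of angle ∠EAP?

Step 1: By the law of cosines on triangle AEP: AP² = 2² + 2² − 2·2·2·cos(90°) = 8, so AP = 2·√2.
Step 2: By the inverse law of cosines on triangle EAP: cos(∠EAP) = (2² + (2·√2)² − 2²) / (2·2·2·√2) = 8/11.31 = 0.7071, so ∠EAP = 45°.

Therefore, the measure of angle ∠EAP = 45°.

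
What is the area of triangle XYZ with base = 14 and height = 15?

A triangle's area is half the area of a rectangle with the same base and height.
Area = (1/2) * 14 * 15 = 105.

105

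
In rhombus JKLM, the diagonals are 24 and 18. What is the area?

Area = (24 * 18) / 2 = 432 / 2 = 216

216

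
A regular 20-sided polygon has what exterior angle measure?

Each exterior angle of a regular n-gon is 360 / n.
For n = 20: 360 / 20 = 18 degrees.

18 degrees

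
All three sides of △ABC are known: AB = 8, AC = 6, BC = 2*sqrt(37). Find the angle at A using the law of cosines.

By the inverse law of cosines: cos(A) = (AB² + AC² - BC²) / (2 × AB × AC)
cos(A) = (8² + 6² - (2*sqrt(37))²) / (2 × 8 × 6)
cos(A) = (64 + 36 - (148)) / 96
cos(A) = -1/2
A = arccos(-1/2) = 120°

120°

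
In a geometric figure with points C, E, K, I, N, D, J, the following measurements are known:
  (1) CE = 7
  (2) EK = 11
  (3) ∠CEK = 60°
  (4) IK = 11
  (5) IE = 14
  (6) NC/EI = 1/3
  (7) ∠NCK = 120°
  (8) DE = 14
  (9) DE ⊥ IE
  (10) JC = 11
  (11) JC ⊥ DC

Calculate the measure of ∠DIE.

Step 1: By the law of cosines on triangle IED: ID² = 14² + 14² − 2·14·14·cos(90°) = 392, so ID = 14·√2.
Step 2: By the inverse law of cosines on triangle DIE: cos(∠DIE) = ((14·√2)² + 14² − 14²) / (2·14·√2·14) = 392/554.37 = 0.7071, so ∠DIE = 45°.

Therefore, the measure of angle ∠DIE = 45°.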